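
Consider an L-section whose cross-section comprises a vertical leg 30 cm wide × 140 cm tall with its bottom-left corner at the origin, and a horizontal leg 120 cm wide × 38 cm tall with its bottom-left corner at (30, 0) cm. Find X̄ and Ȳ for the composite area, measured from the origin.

X̄ = 54.04 cm, Ȳ = 43.45 cm

vertical leg: A = 30 × 140 = 4200.00, centroid at (15.00, 70.00).
horizontal leg: A = 120 × 38 = 4560.00, centroid at (90.00, 19.00).
ΣA = 8760.00 cm²
ΣAX̄ = (4200.00)(15.00) + (4560.00)(90.00) = 473400.00 cm³
ΣAȲ = (4200.00)(70.00) + (4560.00)(19.00) = 380640.00 cm³
X̄ = 473400.00 / 8760.00 = 54.04 cm
Ȳ = 380640.00 / 8760.00 = 43.45 cm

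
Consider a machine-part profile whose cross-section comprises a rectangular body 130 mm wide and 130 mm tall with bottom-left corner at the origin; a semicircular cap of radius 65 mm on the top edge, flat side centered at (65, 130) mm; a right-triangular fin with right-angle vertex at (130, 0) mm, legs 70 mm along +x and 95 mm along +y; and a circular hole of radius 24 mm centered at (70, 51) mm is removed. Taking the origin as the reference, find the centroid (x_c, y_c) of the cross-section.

Part | A | x̄ᵢ | ȳᵢ | A·x̄ᵢ | A·ȳᵢ
rectangular body | 16900.00 | 65.00 | 65.00 | 1098500.00 | 1098500.00
semicircular top | 6636.61 | 65.00 | 157.59 | 431379.94 | 1045843.22
triangular fin | 3325.00 | 153.33 | 31.67 | 509833.33 | 105291.67
hole | -1809.56 | 70.00 | 51.00 | -126669.02 | -92287.43
Σ | 25052.06 |  |  | 1913044.26 | 2157347.46
x_c = 1913044.26 / 25052.06 = 76.36 mm
y_c = 2157347.46 / 25052.06 = 86.11 mm

x_c = 76.36 mm, y_c = 86.11 mm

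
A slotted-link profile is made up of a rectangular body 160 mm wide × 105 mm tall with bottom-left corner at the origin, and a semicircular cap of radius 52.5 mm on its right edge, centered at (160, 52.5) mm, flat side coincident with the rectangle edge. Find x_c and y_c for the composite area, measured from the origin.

x_c = 100.96 mm, y_c = 52.50 mm

rectangular body: A = 160 × 105 = 16800.00, centroid at (80.00, 52.50).
semicircular end: A = ½π·52.5² = 4329.51, centroid at (182.28, 52.50).
ΣA = 21129.51 mm²
ΣAx_c = (16800.00)(80.00) + (4329.51)(182.28) = 2133189.93 mm³
ΣAy_c = (16800.00)(52.50) + (4329.51)(52.50) = 1109299.14 mm³
x_c = 2133189.93 / 21129.51 = 100.96 mm
y_c = 1109299.14 / 21129.51 = 52.50 mm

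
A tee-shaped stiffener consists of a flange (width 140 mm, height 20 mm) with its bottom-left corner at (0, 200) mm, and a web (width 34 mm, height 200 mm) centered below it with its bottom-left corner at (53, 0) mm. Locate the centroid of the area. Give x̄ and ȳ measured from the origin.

x̄ = 70.00 mm, ȳ = 132.08 mm

web: A = 34 × 200 = 6800.00, centroid at (70.00, 100.00).
flange: A = 140 × 20 = 2800.00, centroid at (70.00, 210.00).
ΣA = 9600.00 mm², ΣAx̄ = 672000.00 mm³, ΣAȳ = 1268000.00 mm³.
x̄ = 672000.00/9600.00 = 70.00 mm; ȳ = 1268000.00/9600.00 = 132.08 mm.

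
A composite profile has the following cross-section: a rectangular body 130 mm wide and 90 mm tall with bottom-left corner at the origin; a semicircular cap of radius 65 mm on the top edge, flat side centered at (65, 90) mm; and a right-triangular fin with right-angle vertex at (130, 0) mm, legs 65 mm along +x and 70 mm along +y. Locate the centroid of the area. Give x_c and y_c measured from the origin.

x_c = 74.57 mm, y_c = 65.98 mm

Part | A | x̄ᵢ | ȳᵢ | A·x̄ᵢ | A·ȳᵢ
rectangular body | 11700.00 | 65.00 | 45.00 | 760500.00 | 526500.00
semicircular top | 6636.61 | 65.00 | 117.59 | 431379.94 | 780378.64
triangular fin | 2275.00 | 151.67 | 23.33 | 345041.67 | 53083.33
Σ | 20611.61 |  |  | 1536921.61 | 1359961.97
x_c = 1536921.61 / 20611.61 = 74.57 mm
y_c = 1359961.97 / 20611.61 = 65.98 mm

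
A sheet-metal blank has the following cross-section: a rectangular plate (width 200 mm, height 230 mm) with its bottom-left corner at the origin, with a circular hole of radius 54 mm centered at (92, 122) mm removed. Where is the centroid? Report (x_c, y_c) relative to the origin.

plate: A = 200 × 230 = 46000.00, centroid at (100.00, 115.00).
hole: A = −π·54² = -9160.88, centroid at (92.00, 122.00).
ΣA = 36839.12 mm²
ΣAx_c = (46000.00)(100.00) + (-9160.88)(92.00) = 3757198.66 mm³
ΣAy_c = (46000.00)(115.00) + (-9160.88)(122.00) = 4172372.13 mm³
x_c = 3757198.66 / 36839.12 = 101.99 mm
y_c = 4172372.13 / 36839.12 = 113.26 mm

x_c = 101.99 mm, y_c = 113.26 mm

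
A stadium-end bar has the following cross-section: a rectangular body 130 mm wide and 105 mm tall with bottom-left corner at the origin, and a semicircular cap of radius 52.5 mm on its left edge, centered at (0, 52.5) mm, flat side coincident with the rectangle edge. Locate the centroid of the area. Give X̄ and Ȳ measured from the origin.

X̄ = 43.98 mm, Ȳ = 52.50 mm

rectangular body: A = 130 × 105 = 13650.00, centroid at (65.00, 52.50).
semicircular end: A = ½π·52.5² = 4329.51, centroid at (-22.28, 52.50).
ΣA = 17979.51 mm²
ΣAX̄ = (13650.00)(65.00) + (4329.51)(-22.28) = 790781.25 mm³
ΣAȲ = (13650.00)(52.50) + (4329.51)(52.50) = 943924.14 mm³
X̄ = 790781.25 / 17979.51 = 43.98 mm
Ȳ = 943924.14 / 17979.51 = 52.50 mm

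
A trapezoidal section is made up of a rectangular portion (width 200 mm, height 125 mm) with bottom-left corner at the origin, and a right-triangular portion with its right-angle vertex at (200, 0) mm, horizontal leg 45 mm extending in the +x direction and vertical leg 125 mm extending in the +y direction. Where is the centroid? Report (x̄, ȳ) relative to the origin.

rectangular portion: A = 200 × 125 = 25000.00, centroid at (100.00, 62.50).
triangular portion: A = ½·45·125 = 2812.50, centroid at (215.00, 41.67).
ΣA = 27812.50 mm²
ΣAx̄ = (25000.00)(100.00) + (2812.50)(215.00) = 3104687.50 mm³
ΣAȳ = (25000.00)(62.50) + (2812.50)(41.67) = 1679687.50 mm³
x̄ = 3104687.50 / 27812.50 = 111.63 mm
ȳ = 1679687.50 / 27812.50 = 60.39 mm

x̄ = 111.63 mm, ȳ = 60.39 mm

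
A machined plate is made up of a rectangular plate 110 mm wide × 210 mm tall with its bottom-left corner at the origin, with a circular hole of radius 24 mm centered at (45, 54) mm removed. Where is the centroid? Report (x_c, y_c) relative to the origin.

x_c = 55.85 mm, y_c = 109.33 mm

plate: A = 110 × 210 = 23100.00, centroid at (55.00, 105.00).
hole: A = −π·24² = -1809.56, centroid at (45.00, 54.00).
ΣA = 21290.44 mm²
ΣAx_c = (23100.00)(55.00) + (-1809.56)(45.00) = 1189069.92 mm³
ΣAy_c = (23100.00)(105.00) + (-1809.56)(54.00) = 2327783.90 mm³
x_c = 1189069.92 / 21290.44 = 55.85 mm
y_c = 2327783.90 / 21290.44 = 109.33 mm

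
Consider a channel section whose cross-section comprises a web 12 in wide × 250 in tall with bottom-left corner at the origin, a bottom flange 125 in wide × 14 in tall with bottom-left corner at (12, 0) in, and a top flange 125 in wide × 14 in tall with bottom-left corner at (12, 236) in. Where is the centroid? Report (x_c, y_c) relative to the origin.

x_c = 42.88 in, y_c = 125.00 in

Part | A | x̄ᵢ | ȳᵢ | A·x̄ᵢ | A·ȳᵢ
web | 3000.00 | 6.00 | 125.00 | 18000.00 | 375000.00
bottom flange | 1750.00 | 74.50 | 7.00 | 130375.00 | 12250.00
top flange | 1750.00 | 74.50 | 243.00 | 130375.00 | 425250.00
Σ | 6500.00 |  |  | 278750.00 | 812500.00
x_c = 278750.00 / 6500.00 = 42.88 in
y_c = 812500.00 / 6500.00 = 125.00 in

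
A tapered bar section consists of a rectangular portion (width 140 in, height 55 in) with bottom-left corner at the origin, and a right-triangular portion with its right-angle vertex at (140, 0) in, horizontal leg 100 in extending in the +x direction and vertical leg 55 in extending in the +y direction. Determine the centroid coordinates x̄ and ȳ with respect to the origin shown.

x̄ = 97.19 in, ȳ = 25.09 in

Part | A | x̄ᵢ | ȳᵢ | A·x̄ᵢ | A·ȳᵢ
rectangular portion | 7700.00 | 70.00 | 27.50 | 539000.00 | 211750.00
triangular portion | 2750.00 | 173.33 | 18.33 | 476666.67 | 50416.67
Σ | 10450.00 |  |  | 1015666.67 | 262166.67
x̄ = 1015666.67 / 10450.00 = 97.19 in
ȳ = 262166.67 / 10450.00 = 25.09 in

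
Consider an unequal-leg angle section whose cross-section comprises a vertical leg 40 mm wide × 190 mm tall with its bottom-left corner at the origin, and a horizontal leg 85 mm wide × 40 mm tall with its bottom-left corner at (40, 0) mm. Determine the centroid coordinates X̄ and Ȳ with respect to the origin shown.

Part | A | x̄ᵢ | ȳᵢ | A·x̄ᵢ | A·ȳᵢ
vertical leg | 7600.00 | 20.00 | 95.00 | 152000.00 | 722000.00
horizontal leg | 3400.00 | 82.50 | 20.00 | 280500.00 | 68000.00
Σ | 11000.00 |  |  | 432500.00 | 790000.00
X̄ = 432500.00 / 11000.00 = 39.32 mm
Ȳ = 790000.00 / 11000.00 = 71.82 mm

X̄ = 39.32 mm, Ȳ = 71.82 mm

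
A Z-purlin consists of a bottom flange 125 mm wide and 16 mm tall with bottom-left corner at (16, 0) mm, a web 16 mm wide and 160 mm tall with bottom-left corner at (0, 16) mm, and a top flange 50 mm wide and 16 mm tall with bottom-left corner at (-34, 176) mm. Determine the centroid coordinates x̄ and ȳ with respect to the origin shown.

bottom flange: A = 125 × 16 = 2000.00, centroid at (78.50, 8.00).
web: A = 16 × 160 = 2560.00, centroid at (8.00, 96.00).
top flange: A = 50 × 16 = 800.00, centroid at (-9.00, 184.00).
ΣA = 5360.00 mm²
ΣAx̄ = (2000.00)(78.50) + (2560.00)(8.00) + (800.00)(-9.00) = 170280.00 mm³
ΣAȳ = (2000.00)(8.00) + (2560.00)(96.00) + (800.00)(184.00) = 408960.00 mm³
x̄ = 170280.00 / 5360.00 = 31.77 mm
ȳ = 408960.00 / 5360.00 = 76.30 mm

x̄ = 31.77 mm, ȳ = 76.30 mm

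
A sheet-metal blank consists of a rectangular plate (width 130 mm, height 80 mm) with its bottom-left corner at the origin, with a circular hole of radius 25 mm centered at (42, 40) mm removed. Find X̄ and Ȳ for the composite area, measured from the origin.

Part | A | x̄ᵢ | ȳᵢ | A·x̄ᵢ | A·ȳᵢ
plate | 10400.00 | 65.00 | 40.00 | 676000.00 | 416000.00
hole | -1963.50 | 42.00 | 40.00 | -82466.81 | -78539.82
Σ | 8436.50 |  |  | 593533.19 | 337460.18
X̄ = 593533.19 / 8436.50 = 70.35 mm
Ȳ = 337460.18 / 8436.50 = 40.00 mm

X̄ = 70.35 mm, Ȳ = 40.00 mm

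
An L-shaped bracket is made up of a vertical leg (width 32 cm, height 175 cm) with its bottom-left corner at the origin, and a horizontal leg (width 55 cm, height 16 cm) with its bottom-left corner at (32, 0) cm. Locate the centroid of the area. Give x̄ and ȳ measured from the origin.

x̄ = 21.91 cm, ȳ = 76.70 cm

Part | A | x̄ᵢ | ȳᵢ | A·x̄ᵢ | A·ȳᵢ
vertical leg | 5600.00 | 16.00 | 87.50 | 89600.00 | 490000.00
horizontal leg | 880.00 | 59.50 | 8.00 | 52360.00 | 7040.00
Σ | 6480.00 |  |  | 141960.00 | 497040.00
x̄ = 141960.00 / 6480.00 = 21.91 cm
ȳ = 497040.00 / 6480.00 = 76.70 cm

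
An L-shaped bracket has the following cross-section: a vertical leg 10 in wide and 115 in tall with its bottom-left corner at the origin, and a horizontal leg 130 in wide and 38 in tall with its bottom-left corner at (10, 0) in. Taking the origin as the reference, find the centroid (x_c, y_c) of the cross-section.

vertical leg: A = 10 × 115 = 1150.00, centroid at (5.00, 57.50).
horizontal leg: A = 130 × 38 = 4940.00, centroid at (75.00, 19.00).
ΣA = 6090.00 in², ΣAx_c = 376250.00 in³, ΣAy_c = 159985.00 in³.
x_c = 376250.00/6090.00 = 61.78 in; y_c = 159985.00/6090.00 = 26.27 in.

x_c = 61.78 in, y_c = 26.27 in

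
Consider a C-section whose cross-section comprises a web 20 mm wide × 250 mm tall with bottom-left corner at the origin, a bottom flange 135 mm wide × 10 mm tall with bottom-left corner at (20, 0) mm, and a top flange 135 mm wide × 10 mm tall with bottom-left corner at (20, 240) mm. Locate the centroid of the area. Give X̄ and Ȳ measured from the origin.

X̄ = 37.18 mm, Ȳ = 125.00 mm

web: A = 20 × 250 = 5000.00, centroid at (10.00, 125.00).
bottom flange: A = 135 × 10 = 1350.00, centroid at (87.50, 5.00).
top flange: A = 135 × 10 = 1350.00, centroid at (87.50, 245.00).
ΣA = 7700.00 mm², ΣAX̄ = 286250.00 mm³, ΣAȲ = 962500.00 mm³.
X̄ = 286250.00/7700.00 = 37.18 mm; Ȳ = 962500.00/7700.00 = 125.00 mm.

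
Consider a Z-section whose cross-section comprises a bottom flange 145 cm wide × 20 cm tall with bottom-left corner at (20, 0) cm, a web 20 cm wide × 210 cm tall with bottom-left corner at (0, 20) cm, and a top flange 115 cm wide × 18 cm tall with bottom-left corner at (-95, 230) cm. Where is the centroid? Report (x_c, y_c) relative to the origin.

x_c = 25.37 cm, y_c = 114.37 cm

Part | A | x̄ᵢ | ȳᵢ | A·x̄ᵢ | A·ȳᵢ
bottom flange | 2900.00 | 92.50 | 10.00 | 268250.00 | 29000.00
web | 4200.00 | 10.00 | 125.00 | 42000.00 | 525000.00
top flange | 2070.00 | -37.50 | 239.00 | -77625.00 | 494730.00
Σ | 9170.00 |  |  | 232625.00 | 1048730.00
x_c = 232625.00 / 9170.00 = 25.37 cm
y_c = 1048730.00 / 9170.00 = 114.37 cm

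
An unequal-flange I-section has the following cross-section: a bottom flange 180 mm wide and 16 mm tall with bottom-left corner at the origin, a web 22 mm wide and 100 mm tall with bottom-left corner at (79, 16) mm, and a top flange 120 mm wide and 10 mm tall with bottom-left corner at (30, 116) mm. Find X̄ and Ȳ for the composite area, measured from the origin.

bottom flange: A = 180 × 16 = 2880.00, centroid at (90.00, 8.00).
web: A = 22 × 100 = 2200.00, centroid at (90.00, 66.00).
top flange: A = 120 × 10 = 1200.00, centroid at (90.00, 121.00).
ΣA = 6280.00 mm², ΣAX̄ = 565200.00 mm³, ΣAȲ = 313440.00 mm³.
X̄ = 565200.00/6280.00 = 90.00 mm; Ȳ = 313440.00/6280.00 = 49.91 mm.

X̄ = 90.00 mm, Ȳ = 49.91 mm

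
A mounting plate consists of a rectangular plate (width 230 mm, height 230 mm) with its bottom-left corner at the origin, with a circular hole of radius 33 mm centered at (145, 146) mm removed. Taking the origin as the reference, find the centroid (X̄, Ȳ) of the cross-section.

plate: A = 230 × 230 = 52900.00, centroid at (115.00, 115.00).
hole: A = −π·33² = -3421.19, centroid at (145.00, 146.00).
ΣA = 49478.81 mm², ΣAX̄ = 5587426.81 mm³, ΣAȲ = 5584005.62 mm³.
X̄ = 5587426.81/49478.81 = 112.93 mm; Ȳ = 5584005.62/49478.81 = 112.86 mm.

X̄ = 112.93 mm, Ȳ = 112.86 mm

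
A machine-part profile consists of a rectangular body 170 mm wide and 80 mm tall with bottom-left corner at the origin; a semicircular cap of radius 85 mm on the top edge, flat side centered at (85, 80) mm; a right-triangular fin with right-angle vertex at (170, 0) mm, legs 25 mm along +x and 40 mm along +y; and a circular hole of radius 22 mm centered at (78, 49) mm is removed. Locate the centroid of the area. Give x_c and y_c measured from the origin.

Part | A | x̄ᵢ | ȳᵢ | A·x̄ᵢ | A·ȳᵢ
rectangular body | 13600.00 | 85.00 | 40.00 | 1156000.00 | 544000.00
semicircular top | 11349.00 | 85.00 | 116.08 | 964665.29 | 1317336.94
triangular fin | 500.00 | 178.33 | 13.33 | 89166.67 | 6666.67
hole | -1520.53 | 78.00 | 49.00 | -118601.41 | -74506.01
Σ | 23928.47 |  |  | 2091230.56 | 1793497.60
x_c = 2091230.56 / 23928.47 = 87.40 mm
y_c = 1793497.60 / 23928.47 = 74.95 mm

x_c = 87.40 mm, y_c = 74.95 mm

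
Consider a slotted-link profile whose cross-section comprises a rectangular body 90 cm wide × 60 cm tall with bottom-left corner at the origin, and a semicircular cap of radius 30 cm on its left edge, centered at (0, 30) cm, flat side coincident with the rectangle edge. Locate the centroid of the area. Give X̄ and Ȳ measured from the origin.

X̄ = 33.02 cm, Ȳ = 30.00 cm

rectangular body: A = 90 × 60 = 5400.00, centroid at (45.00, 30.00).
semicircular end: A = ½π·30² = 1413.72, centroid at (-12.73, 30.00).
ΣA = 6813.72 cm²
ΣAX̄ = (5400.00)(45.00) + (1413.72)(-12.73) = 225000.00 cm³
ΣAȲ = (5400.00)(30.00) + (1413.72)(30.00) = 204411.50 cm³
X̄ = 225000.00 / 6813.72 = 33.02 cm
Ȳ = 204411.50 / 6813.72 = 30.00 cm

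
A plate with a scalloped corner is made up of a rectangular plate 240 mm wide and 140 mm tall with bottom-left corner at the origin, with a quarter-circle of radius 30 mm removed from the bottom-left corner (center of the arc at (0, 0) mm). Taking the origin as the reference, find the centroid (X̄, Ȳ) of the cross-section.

Part | A | x̄ᵢ | ȳᵢ | A·x̄ᵢ | A·ȳᵢ
plate | 33600.00 | 120.00 | 70.00 | 4032000.00 | 2352000.00
removed quarter-circle | -706.86 | 12.73 | 12.73 | -9000.00 | -9000.00
Σ | 32893.14 |  |  | 4023000.00 | 2343000.00
X̄ = 4023000.00 / 32893.14 = 122.31 mm
Ȳ = 2343000.00 / 32893.14 = 71.23 mm

X̄ = 122.31 mm, Ȳ = 71.23 mm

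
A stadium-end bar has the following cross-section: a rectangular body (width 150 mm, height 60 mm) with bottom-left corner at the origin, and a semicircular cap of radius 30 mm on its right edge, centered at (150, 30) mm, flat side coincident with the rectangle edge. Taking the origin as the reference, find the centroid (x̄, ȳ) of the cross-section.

rectangular body: A = 150 × 60 = 9000.00, centroid at (75.00, 30.00).
semicircular end: A = ½π·30² = 1413.72, centroid at (162.73, 30.00).
ΣA = 10413.72 mm²
ΣAx̄ = (9000.00)(75.00) + (1413.72)(162.73) = 905057.50 mm³
ΣAȳ = (9000.00)(30.00) + (1413.72)(30.00) = 312411.50 mm³
x̄ = 905057.50 / 10413.72 = 86.91 mm
ȳ = 312411.50 / 10413.72 = 30.00 mm

x̄ = 86.91 mm, ȳ = 30.00 mm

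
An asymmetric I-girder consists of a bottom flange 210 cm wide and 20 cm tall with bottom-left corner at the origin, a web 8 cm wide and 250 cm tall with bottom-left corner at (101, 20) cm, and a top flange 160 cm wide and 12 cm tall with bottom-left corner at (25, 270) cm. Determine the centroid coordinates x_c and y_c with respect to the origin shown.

x_c = 105.00 cm, y_c = 106.15 cm

bottom flange: A = 210 × 20 = 4200.00, centroid at (105.00, 10.00).
web: A = 8 × 250 = 2000.00, centroid at (105.00, 145.00).
top flange: A = 160 × 12 = 1920.00, centroid at (105.00, 276.00).
ΣA = 8120.00 cm²
ΣAx_c = (4200.00)(105.00) + (2000.00)(105.00) + (1920.00)(105.00) = 852600.00 cm³
ΣAy_c = (4200.00)(10.00) + (2000.00)(145.00) + (1920.00)(276.00) = 861920.00 cm³
x_c = 852600.00 / 8120.00 = 105.00 cm
y_c = 861920.00 / 8120.00 = 106.15 cm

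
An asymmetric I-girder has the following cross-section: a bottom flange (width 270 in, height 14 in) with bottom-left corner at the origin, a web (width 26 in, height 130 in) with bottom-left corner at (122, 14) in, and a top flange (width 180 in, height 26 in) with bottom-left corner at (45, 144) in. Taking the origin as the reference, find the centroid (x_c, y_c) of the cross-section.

x_c = 135.00 in, y_c = 86.84 in

bottom flange: A = 270 × 14 = 3780.00, centroid at (135.00, 7.00).
web: A = 26 × 130 = 3380.00, centroid at (135.00, 79.00).
top flange: A = 180 × 26 = 4680.00, centroid at (135.00, 157.00).
ΣA = 11840.00 in²
ΣAx_c = (3780.00)(135.00) + (3380.00)(135.00) + (4680.00)(135.00) = 1598400.00 in³
ΣAy_c = (3780.00)(7.00) + (3380.00)(79.00) + (4680.00)(157.00) = 1028240.00 in³
x_c = 1598400.00 / 11840.00 = 135.00 in
y_c = 1028240.00 / 11840.00 = 86.84 in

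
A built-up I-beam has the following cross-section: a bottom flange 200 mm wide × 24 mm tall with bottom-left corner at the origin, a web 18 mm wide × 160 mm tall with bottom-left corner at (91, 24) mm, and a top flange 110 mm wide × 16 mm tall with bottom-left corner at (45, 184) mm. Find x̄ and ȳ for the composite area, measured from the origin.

x̄ = 100.00 mm, ȳ = 73.63 mm

bottom flange: A = 200 × 24 = 4800.00, centroid at (100.00, 12.00).
web: A = 18 × 160 = 2880.00, centroid at (100.00, 104.00).
top flange: A = 110 × 16 = 1760.00, centroid at (100.00, 192.00).
ΣA = 9440.00 mm², ΣAx̄ = 944000.00 mm³, ΣAȳ = 695040.00 mm³.
x̄ = 944000.00/9440.00 = 100.00 mm; ȳ = 695040.00/9440.00 = 73.63 mm.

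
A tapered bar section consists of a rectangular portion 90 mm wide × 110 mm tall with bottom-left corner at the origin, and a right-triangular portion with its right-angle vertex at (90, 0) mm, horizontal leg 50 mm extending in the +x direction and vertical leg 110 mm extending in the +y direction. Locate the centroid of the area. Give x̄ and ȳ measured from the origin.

x̄ = 58.41 mm, ȳ = 51.01 mm

rectangular portion: A = 90 × 110 = 9900.00, centroid at (45.00, 55.00).
triangular portion: A = ½·50·110 = 2750.00, centroid at (106.67, 36.67).
ΣA = 12650.00 mm², ΣAx̄ = 738833.33 mm³, ΣAȳ = 645333.33 mm³.
x̄ = 738833.33/12650.00 = 58.41 mm; ȳ = 645333.33/12650.00 = 51.01 mm.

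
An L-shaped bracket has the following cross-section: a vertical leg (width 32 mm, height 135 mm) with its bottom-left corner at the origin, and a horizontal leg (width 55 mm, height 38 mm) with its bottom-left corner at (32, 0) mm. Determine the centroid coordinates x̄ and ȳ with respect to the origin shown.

Part | A | x̄ᵢ | ȳᵢ | A·x̄ᵢ | A·ȳᵢ
vertical leg | 4320.00 | 16.00 | 67.50 | 69120.00 | 291600.00
horizontal leg | 2090.00 | 59.50 | 19.00 | 124355.00 | 39710.00
Σ | 6410.00 |  |  | 193475.00 | 331310.00
x̄ = 193475.00 / 6410.00 = 30.18 mm
ȳ = 331310.00 / 6410.00 = 51.69 mm

x̄ = 30.18 mm, ȳ = 51.69 mm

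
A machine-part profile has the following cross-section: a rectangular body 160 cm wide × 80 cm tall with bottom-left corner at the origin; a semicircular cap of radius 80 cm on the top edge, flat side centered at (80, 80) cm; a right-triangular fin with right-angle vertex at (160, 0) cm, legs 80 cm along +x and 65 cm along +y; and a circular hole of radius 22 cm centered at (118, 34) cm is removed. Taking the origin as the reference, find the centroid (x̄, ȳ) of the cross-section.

Part | A | x̄ᵢ | ȳᵢ | A·x̄ᵢ | A·ȳᵢ
rectangular body | 12800.00 | 80.00 | 40.00 | 1024000.00 | 512000.00
semicircular top | 10053.10 | 80.00 | 113.95 | 804247.72 | 1145581.05
triangular fin | 2600.00 | 186.67 | 21.67 | 485333.33 | 56333.33
hole | -1520.53 | 118.00 | 34.00 | -179422.64 | -51698.05
Σ | 23932.57 |  |  | 2134158.41 | 1662216.34
x̄ = 2134158.41 / 23932.57 = 89.17 cm
ȳ = 1662216.34 / 23932.57 = 69.45 cm

x̄ = 89.17 cm, ȳ = 69.45 cm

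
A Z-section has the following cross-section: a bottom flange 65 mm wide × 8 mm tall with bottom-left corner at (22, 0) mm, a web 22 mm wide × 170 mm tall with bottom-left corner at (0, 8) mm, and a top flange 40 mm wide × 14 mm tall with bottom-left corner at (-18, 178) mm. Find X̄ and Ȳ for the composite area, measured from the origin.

X̄ = 14.65 mm, Ȳ = 94.09 mm

bottom flange: A = 65 × 8 = 520.00, centroid at (54.50, 4.00).
web: A = 22 × 170 = 3740.00, centroid at (11.00, 93.00).
top flange: A = 40 × 14 = 560.00, centroid at (2.00, 185.00).
ΣA = 4820.00 mm², ΣAX̄ = 70600.00 mm³, ΣAȲ = 453500.00 mm³.
X̄ = 70600.00/4820.00 = 14.65 mm; Ȳ = 453500.00/4820.00 = 94.09 mm.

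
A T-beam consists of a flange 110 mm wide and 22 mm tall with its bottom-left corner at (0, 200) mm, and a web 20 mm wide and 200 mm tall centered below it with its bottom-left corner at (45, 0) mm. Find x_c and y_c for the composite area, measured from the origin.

x_c = 55.00 mm, y_c = 141.84 mm

web: A = 20 × 200 = 4000.00, centroid at (55.00, 100.00).
flange: A = 110 × 22 = 2420.00, centroid at (55.00, 211.00).
ΣA = 6420.00 mm²
ΣAx_c = (4000.00)(55.00) + (2420.00)(55.00) = 353100.00 mm³
ΣAy_c = (4000.00)(100.00) + (2420.00)(211.00) = 910620.00 mm³
x_c = 353100.00 / 6420.00 = 55.00 mm
y_c = 910620.00 / 6420.00 = 141.84 mm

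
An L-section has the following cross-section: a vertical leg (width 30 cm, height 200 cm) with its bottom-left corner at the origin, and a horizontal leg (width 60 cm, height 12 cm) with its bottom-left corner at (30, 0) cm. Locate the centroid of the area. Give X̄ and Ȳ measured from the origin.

X̄ = 19.82 cm, Ȳ = 89.93 cm

Part | A | x̄ᵢ | ȳᵢ | A·x̄ᵢ | A·ȳᵢ
vertical leg | 6000.00 | 15.00 | 100.00 | 90000.00 | 600000.00
horizontal leg | 720.00 | 60.00 | 6.00 | 43200.00 | 4320.00
Σ | 6720.00 |  |  | 133200.00 | 604320.00
X̄ = 133200.00 / 6720.00 = 19.82 cm
Ȳ = 604320.00 / 6720.00 = 89.93 cm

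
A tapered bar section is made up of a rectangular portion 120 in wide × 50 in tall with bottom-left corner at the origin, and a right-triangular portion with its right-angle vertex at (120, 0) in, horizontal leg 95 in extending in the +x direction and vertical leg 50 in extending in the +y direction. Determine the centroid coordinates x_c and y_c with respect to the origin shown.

Part | A | x̄ᵢ | ȳᵢ | A·x̄ᵢ | A·ȳᵢ
rectangular portion | 6000.00 | 60.00 | 25.00 | 360000.00 | 150000.00
triangular portion | 2375.00 | 151.67 | 16.67 | 360208.33 | 39583.33
Σ | 8375.00 |  |  | 720208.33 | 189583.33
x_c = 720208.33 / 8375.00 = 86.00 in
y_c = 189583.33 / 8375.00 = 22.64 in

x_c = 86.00 in, y_c = 22.64 in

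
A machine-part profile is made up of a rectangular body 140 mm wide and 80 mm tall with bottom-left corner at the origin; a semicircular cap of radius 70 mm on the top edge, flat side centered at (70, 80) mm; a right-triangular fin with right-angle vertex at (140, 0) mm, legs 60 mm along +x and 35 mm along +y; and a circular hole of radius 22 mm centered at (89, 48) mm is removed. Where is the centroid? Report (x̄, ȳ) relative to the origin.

rectangular body: A = 140 × 80 = 11200.00, centroid at (70.00, 40.00).
semicircular top: A = ½π·70² = 7696.90, centroid at (70.00, 109.71).
triangular fin: A = ½·60·35 = 1050.00, centroid at (160.00, 11.67).
hole: A = −π·22² = -1520.53, centroid at (89.00, 48.00).
ΣA = 18426.37 mm², ΣAx̄ = 1355455.89 mm³, ΣAȳ = 1231683.35 mm³.
x̄ = 1355455.89/18426.37 = 73.56 mm; ȳ = 1231683.35/18426.37 = 66.84 mm.

x̄ = 73.56 mm, ȳ = 66.84 mm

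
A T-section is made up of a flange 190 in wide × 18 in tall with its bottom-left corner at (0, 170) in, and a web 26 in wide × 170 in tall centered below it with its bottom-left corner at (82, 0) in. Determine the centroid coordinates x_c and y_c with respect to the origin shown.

x_c = 95.00 in, y_c = 126.01 in

web: A = 26 × 170 = 4420.00, centroid at (95.00, 85.00).
flange: A = 190 × 18 = 3420.00, centroid at (95.00, 179.00).
ΣA = 7840.00 in², ΣAx_c = 744800.00 in³, ΣAy_c = 987880.00 in³.
x_c = 744800.00/7840.00 = 95.00 in; y_c = 987880.00/7840.00 = 126.01 in.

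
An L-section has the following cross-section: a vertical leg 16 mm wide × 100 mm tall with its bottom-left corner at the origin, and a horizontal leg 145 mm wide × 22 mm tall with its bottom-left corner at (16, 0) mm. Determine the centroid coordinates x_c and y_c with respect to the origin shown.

x_c = 61.61 mm, y_c = 24.03 mm

vertical leg: A = 16 × 100 = 1600.00, centroid at (8.00, 50.00).
horizontal leg: A = 145 × 22 = 3190.00, centroid at (88.50, 11.00).
ΣA = 4790.00 mm², ΣAx_c = 295115.00 mm³, ΣAy_c = 115090.00 mm³.
x_c = 295115.00/4790.00 = 61.61 mm; y_c = 115090.00/4790.00 = 24.03 mm.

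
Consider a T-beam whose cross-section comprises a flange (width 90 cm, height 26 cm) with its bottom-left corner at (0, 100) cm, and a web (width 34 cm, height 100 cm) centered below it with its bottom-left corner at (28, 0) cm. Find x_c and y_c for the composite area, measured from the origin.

web: A = 34 × 100 = 3400.00, centroid at (45.00, 50.00).
flange: A = 90 × 26 = 2340.00, centroid at (45.00, 113.00).
ΣA = 5740.00 cm²
ΣAx_c = (3400.00)(45.00) + (2340.00)(45.00) = 258300.00 cm³
ΣAy_c = (3400.00)(50.00) + (2340.00)(113.00) = 434420.00 cm³
x_c = 258300.00 / 5740.00 = 45.00 cm
y_c = 434420.00 / 5740.00 = 75.68 cm

x_c = 45.00 cm, y_c = 75.68 cm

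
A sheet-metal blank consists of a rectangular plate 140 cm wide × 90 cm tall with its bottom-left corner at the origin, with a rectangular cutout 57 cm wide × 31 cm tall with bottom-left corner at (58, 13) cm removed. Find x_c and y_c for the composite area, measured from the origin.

Part | A | x̄ᵢ | ȳᵢ | A·x̄ᵢ | A·ȳᵢ
plate | 12600.00 | 70.00 | 45.00 | 882000.00 | 567000.00
hole | -1767.00 | 86.50 | 28.50 | -152845.50 | -50359.50
Σ | 10833.00 |  |  | 729154.50 | 516640.50
x_c = 729154.50 / 10833.00 = 67.31 cm
y_c = 516640.50 / 10833.00 = 47.69 cm

x_c = 67.31 cm, y_c = 47.69 cm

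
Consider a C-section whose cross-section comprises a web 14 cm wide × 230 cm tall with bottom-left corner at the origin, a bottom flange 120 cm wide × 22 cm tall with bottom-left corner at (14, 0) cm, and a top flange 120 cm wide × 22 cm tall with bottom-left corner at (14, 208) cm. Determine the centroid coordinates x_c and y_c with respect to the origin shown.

web: A = 14 × 230 = 3220.00, centroid at (7.00, 115.00).
bottom flange: A = 120 × 22 = 2640.00, centroid at (74.00, 11.00).
top flange: A = 120 × 22 = 2640.00, centroid at (74.00, 219.00).
ΣA = 8500.00 cm², ΣAx_c = 413260.00 cm³, ΣAy_c = 977500.00 cm³.
x_c = 413260.00/8500.00 = 48.62 cm; y_c = 977500.00/8500.00 = 115.00 cm.

x_c = 48.62 cm, y_c = 115.00 cm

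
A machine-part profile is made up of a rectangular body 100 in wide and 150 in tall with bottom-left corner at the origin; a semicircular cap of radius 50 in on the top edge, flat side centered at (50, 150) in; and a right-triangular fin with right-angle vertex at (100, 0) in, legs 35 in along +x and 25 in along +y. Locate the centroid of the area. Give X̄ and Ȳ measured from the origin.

rectangular body: A = 100 × 150 = 15000.00, centroid at (50.00, 75.00).
semicircular top: A = ½π·50² = 3926.99, centroid at (50.00, 171.22).
triangular fin: A = ½·35·25 = 437.50, centroid at (111.67, 8.33).
ΣA = 19364.49 in²
ΣAX̄ = (15000.00)(50.00) + (3926.99)(50.00) + (437.50)(111.67) = 995203.71 in³
ΣAȲ = (15000.00)(75.00) + (3926.99)(171.22) + (437.50)(8.33) = 1801027.79 in³
X̄ = 995203.71 / 19364.49 = 51.39 in
Ȳ = 1801027.79 / 19364.49 = 93.01 in

X̄ = 51.39 in, Ȳ = 93.01 in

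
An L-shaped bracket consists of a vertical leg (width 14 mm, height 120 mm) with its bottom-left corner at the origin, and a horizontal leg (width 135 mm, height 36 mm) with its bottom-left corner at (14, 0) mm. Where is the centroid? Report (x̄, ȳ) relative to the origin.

vertical leg: A = 14 × 120 = 1680.00, centroid at (7.00, 60.00).
horizontal leg: A = 135 × 36 = 4860.00, centroid at (81.50, 18.00).
ΣA = 6540.00 mm², ΣAx̄ = 407850.00 mm³, ΣAȳ = 188280.00 mm³.
x̄ = 407850.00/6540.00 = 62.36 mm; ȳ = 188280.00/6540.00 = 28.79 mm.

x̄ = 62.36 mm, ȳ = 28.79 mm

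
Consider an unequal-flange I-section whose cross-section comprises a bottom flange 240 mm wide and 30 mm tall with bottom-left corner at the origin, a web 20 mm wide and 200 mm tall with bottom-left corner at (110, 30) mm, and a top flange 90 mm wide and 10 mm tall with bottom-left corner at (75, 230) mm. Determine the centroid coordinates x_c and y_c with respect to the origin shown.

bottom flange: A = 240 × 30 = 7200.00, centroid at (120.00, 15.00).
web: A = 20 × 200 = 4000.00, centroid at (120.00, 130.00).
top flange: A = 90 × 10 = 900.00, centroid at (120.00, 235.00).
ΣA = 12100.00 mm², ΣAx_c = 1452000.00 mm³, ΣAy_c = 839500.00 mm³.
x_c = 1452000.00/12100.00 = 120.00 mm; y_c = 839500.00/12100.00 = 69.38 mm.

x_c = 120.00 mm, y_c = 69.38 mm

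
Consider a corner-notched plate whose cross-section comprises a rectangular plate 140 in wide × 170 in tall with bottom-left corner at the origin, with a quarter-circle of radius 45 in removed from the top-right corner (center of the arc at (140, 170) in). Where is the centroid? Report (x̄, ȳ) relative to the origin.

Part | A | x̄ᵢ | ȳᵢ | A·x̄ᵢ | A·ȳᵢ
plate | 23800.00 | 70.00 | 85.00 | 1666000.00 | 2023000.00
removed quarter-circle | -1590.43 | 120.90 | 150.90 | -192285.38 | -239998.32
Σ | 22209.57 |  |  | 1473714.62 | 1783001.68
x̄ = 1473714.62 / 22209.57 = 66.35 in
ȳ = 1783001.68 / 22209.57 = 80.28 in

x̄ = 66.35 in, ȳ = 80.28 in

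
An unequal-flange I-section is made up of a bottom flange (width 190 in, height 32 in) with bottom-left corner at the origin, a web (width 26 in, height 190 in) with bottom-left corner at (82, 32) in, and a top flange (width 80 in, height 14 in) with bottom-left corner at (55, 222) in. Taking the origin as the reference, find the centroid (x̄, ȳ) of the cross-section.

x̄ = 95.00 in, ȳ = 80.82 in

bottom flange: A = 190 × 32 = 6080.00, centroid at (95.00, 16.00).
web: A = 26 × 190 = 4940.00, centroid at (95.00, 127.00).
top flange: A = 80 × 14 = 1120.00, centroid at (95.00, 229.00).
ΣA = 12140.00 in², ΣAx̄ = 1153300.00 in³, ΣAȳ = 981140.00 in³.
x̄ = 1153300.00/12140.00 = 95.00 in; ȳ = 981140.00/12140.00 = 80.82 in.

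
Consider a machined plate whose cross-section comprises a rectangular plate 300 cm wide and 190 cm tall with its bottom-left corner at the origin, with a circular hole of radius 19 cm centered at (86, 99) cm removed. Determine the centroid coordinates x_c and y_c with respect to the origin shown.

x_c = 151.30 cm, y_c = 94.92 cm

plate: A = 300 × 190 = 57000.00, centroid at (150.00, 95.00).
hole: A = −π·19² = -1134.11, centroid at (86.00, 99.00).
ΣA = 55865.89 cm², ΣAx_c = 8452466.11 cm³, ΣAy_c = 5302722.62 cm³.
x_c = 8452466.11/55865.89 = 151.30 cm; y_c = 5302722.62/55865.89 = 94.92 cm.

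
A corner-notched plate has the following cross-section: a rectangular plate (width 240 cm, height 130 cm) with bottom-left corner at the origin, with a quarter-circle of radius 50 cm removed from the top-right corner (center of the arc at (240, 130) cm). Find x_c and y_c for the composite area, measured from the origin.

plate: A = 240 × 130 = 31200.00, centroid at (120.00, 65.00).
removed quarter-circle: A = −¼π·50² = -1963.50, centroid at (218.78, 108.78).
ΣA = 29236.50 cm²
ΣAx_c = (31200.00)(120.00) + (-1963.50)(218.78) = 3314427.77 cm³
ΣAy_c = (31200.00)(65.00) + (-1963.50)(108.78) = 1814412.26 cm³
x_c = 3314427.77 / 29236.50 = 113.37 cm
y_c = 1814412.26 / 29236.50 = 62.06 cm

x_c = 113.37 cm, y_c = 62.06 cm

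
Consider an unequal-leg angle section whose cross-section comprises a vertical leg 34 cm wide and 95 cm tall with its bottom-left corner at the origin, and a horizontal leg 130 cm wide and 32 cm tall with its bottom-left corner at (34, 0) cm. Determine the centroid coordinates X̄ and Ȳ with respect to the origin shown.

X̄ = 63.16 cm, Ȳ = 29.77 cm

vertical leg: A = 34 × 95 = 3230.00, centroid at (17.00, 47.50).
horizontal leg: A = 130 × 32 = 4160.00, centroid at (99.00, 16.00).
ΣA = 7390.00 cm²
ΣAX̄ = (3230.00)(17.00) + (4160.00)(99.00) = 466750.00 cm³
ΣAȲ = (3230.00)(47.50) + (4160.00)(16.00) = 219985.00 cm³
X̄ = 466750.00 / 7390.00 = 63.16 cm
Ȳ = 219985.00 / 7390.00 = 29.77 cm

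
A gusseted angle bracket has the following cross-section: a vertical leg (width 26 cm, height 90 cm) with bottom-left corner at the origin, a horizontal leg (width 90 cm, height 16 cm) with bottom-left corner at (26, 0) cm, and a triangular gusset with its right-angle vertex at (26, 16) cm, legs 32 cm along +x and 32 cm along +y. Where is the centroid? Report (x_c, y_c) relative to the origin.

vertical leg: A = 26 × 90 = 2340.00, centroid at (13.00, 45.00).
horizontal leg: A = 90 × 16 = 1440.00, centroid at (71.00, 8.00).
gusset: A = ½·32·32 = 512.00, centroid at (36.67, 26.67).
ΣA = 4292.00 cm²
ΣAx_c = (2340.00)(13.00) + (1440.00)(71.00) + (512.00)(36.67) = 151433.33 cm³
ΣAy_c = (2340.00)(45.00) + (1440.00)(8.00) + (512.00)(26.67) = 130473.33 cm³
x_c = 151433.33 / 4292.00 = 35.28 cm
y_c = 130473.33 / 4292.00 = 30.40 cm

x_c = 35.28 cm, y_c = 30.40 cm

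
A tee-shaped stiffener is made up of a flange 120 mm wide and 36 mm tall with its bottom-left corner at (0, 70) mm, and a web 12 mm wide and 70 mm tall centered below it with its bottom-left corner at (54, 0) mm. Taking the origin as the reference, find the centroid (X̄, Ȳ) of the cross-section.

Part | A | x̄ᵢ | ȳᵢ | A·x̄ᵢ | A·ȳᵢ
web | 840.00 | 60.00 | 35.00 | 50400.00 | 29400.00
flange | 4320.00 | 60.00 | 88.00 | 259200.00 | 380160.00
Σ | 5160.00 |  |  | 309600.00 | 409560.00
X̄ = 309600.00 / 5160.00 = 60.00 mm
Ȳ = 409560.00 / 5160.00 = 79.37 mm

X̄ = 60.00 mm, Ȳ = 79.37 mm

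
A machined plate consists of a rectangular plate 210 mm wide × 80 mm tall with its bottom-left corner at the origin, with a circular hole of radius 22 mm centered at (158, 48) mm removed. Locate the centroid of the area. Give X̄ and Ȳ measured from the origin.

X̄ = 99.73 mm, Ȳ = 39.20 mm

Part | A | x̄ᵢ | ȳᵢ | A·x̄ᵢ | A·ȳᵢ
plate | 16800.00 | 105.00 | 40.00 | 1764000.00 | 672000.00
hole | -1520.53 | 158.00 | 48.00 | -240243.87 | -72985.48
Σ | 15279.47 |  |  | 1523756.13 | 599014.52
X̄ = 1523756.13 / 15279.47 = 99.73 mm
Ȳ = 599014.52 / 15279.47 = 39.20 mm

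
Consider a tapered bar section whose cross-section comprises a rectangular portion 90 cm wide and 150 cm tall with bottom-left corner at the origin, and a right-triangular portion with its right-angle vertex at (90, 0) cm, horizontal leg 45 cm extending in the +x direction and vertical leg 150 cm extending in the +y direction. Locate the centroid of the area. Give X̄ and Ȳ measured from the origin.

rectangular portion: A = 90 × 150 = 13500.00, centroid at (45.00, 75.00).
triangular portion: A = ½·45·150 = 3375.00, centroid at (105.00, 50.00).
ΣA = 16875.00 cm²
ΣAX̄ = (13500.00)(45.00) + (3375.00)(105.00) = 961875.00 cm³
ΣAȲ = (13500.00)(75.00) + (3375.00)(50.00) = 1181250.00 cm³
X̄ = 961875.00 / 16875.00 = 57.00 cm
Ȳ = 1181250.00 / 16875.00 = 70.00 cm

X̄ = 57.00 cm, Ȳ = 70.00 cm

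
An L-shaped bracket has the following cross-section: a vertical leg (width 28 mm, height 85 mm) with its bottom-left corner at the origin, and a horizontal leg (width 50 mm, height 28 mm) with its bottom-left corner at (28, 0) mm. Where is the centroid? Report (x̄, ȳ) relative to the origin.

x̄ = 28.44 mm, ȳ = 31.94 mm

Part | A | x̄ᵢ | ȳᵢ | A·x̄ᵢ | A·ȳᵢ
vertical leg | 2380.00 | 14.00 | 42.50 | 33320.00 | 101150.00
horizontal leg | 1400.00 | 53.00 | 14.00 | 74200.00 | 19600.00
Σ | 3780.00 |  |  | 107520.00 | 120750.00
x̄ = 107520.00 / 3780.00 = 28.44 mm
ȳ = 120750.00 / 3780.00 = 31.94 mm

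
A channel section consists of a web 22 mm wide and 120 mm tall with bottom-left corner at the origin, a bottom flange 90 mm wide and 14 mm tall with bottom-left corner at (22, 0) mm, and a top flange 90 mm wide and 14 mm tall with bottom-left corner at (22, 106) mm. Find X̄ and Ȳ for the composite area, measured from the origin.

X̄ = 38.35 mm, Ȳ = 60.00 mm

web: A = 22 × 120 = 2640.00, centroid at (11.00, 60.00).
bottom flange: A = 90 × 14 = 1260.00, centroid at (67.00, 7.00).
top flange: A = 90 × 14 = 1260.00, centroid at (67.00, 113.00).
ΣA = 5160.00 mm², ΣAX̄ = 197880.00 mm³, ΣAȲ = 309600.00 mm³.
X̄ = 197880.00/5160.00 = 38.35 mm; Ȳ = 309600.00/5160.00 = 60.00 mm.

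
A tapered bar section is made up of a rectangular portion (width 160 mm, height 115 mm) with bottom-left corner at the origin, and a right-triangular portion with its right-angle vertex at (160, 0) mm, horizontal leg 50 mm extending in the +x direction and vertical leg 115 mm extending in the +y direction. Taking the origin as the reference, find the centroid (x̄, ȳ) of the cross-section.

x̄ = 93.06 mm, ȳ = 54.91 mm

Part | A | x̄ᵢ | ȳᵢ | A·x̄ᵢ | A·ȳᵢ
rectangular portion | 18400.00 | 80.00 | 57.50 | 1472000.00 | 1058000.00
triangular portion | 2875.00 | 176.67 | 38.33 | 507916.67 | 110208.33
Σ | 21275.00 |  |  | 1979916.67 | 1168208.33
x̄ = 1979916.67 / 21275.00 = 93.06 mm
ȳ = 1168208.33 / 21275.00 = 54.91 mm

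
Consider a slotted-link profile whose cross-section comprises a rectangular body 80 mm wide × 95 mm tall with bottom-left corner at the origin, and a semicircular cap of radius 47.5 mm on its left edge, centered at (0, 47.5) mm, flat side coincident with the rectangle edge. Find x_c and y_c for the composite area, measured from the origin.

rectangular body: A = 80 × 95 = 7600.00, centroid at (40.00, 47.50).
semicircular end: A = ½π·47.5² = 3544.11, centroid at (-20.16, 47.50).
ΣA = 11144.11 mm²
ΣAx_c = (7600.00)(40.00) + (3544.11)(-20.16) = 232552.08 mm³
ΣAy_c = (7600.00)(47.50) + (3544.11)(47.50) = 529345.19 mm³
x_c = 232552.08 / 11144.11 = 20.87 mm
y_c = 529345.19 / 11144.11 = 47.50 mm

x_c = 20.87 mm, y_c = 47.50 mm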